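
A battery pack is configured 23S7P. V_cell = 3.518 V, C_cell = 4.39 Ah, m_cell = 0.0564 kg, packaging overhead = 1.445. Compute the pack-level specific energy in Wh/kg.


Step 1: V_pack = 23 * 3.518 = 80.914 V
Step 2: C_pack = 7 * 4.39 = 30.73 Ah
Step 3: E_pack = V_pack * C_pack = 80.914 * 30.73 = 2486.5 Wh
Step 4: m_pack = 23 * 7 * 0.0564 * 1.445 = 13.121 kg
Step 5: ED = E_pack / m_pack = 2486.5 / 13.121 = 189.5 Wh/kg

189.5 Wh/kg


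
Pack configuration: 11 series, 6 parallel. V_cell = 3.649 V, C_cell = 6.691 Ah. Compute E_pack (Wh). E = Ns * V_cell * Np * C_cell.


V_pack = 11 * 3.649 = 40.139 V
C_pack = 6 * 6.691 = 40.146 Ah
E = V_pack * C_pack = 40.139 * 40.146 = 1611 Wh

1611 Wh


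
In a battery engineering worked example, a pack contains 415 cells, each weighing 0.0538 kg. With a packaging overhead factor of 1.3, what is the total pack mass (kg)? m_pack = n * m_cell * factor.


Cell mass sum = 415 * 0.0538 = 22.327 kg
With overhead 1.3: m_pack = 22.327 * 1.3 = 29.03 kg

29.03 kg


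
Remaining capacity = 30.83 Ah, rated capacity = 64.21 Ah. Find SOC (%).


SOC = (remaining / total) * 100 = (30.83 / 64.21) * 100 = 48.01%

48.01%


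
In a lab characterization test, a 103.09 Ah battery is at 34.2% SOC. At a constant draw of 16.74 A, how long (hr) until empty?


Step 1: remaining = SOC/100 * C_total = 34.2/100 * 103.09 = 35.257 Ah
Step 2: t = remaining / I = 35.257 / 16.74 = 2.106 hr

2.106 hr


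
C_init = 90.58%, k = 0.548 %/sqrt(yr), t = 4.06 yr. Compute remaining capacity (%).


Step 1: sqrt(4.06 yr) = 2.0149
Step 2: drop = 0.548 * 2.0149 = 1.1042
Step 3: C_final = 90.58 - 1.1042 = 89.48%

89.48%


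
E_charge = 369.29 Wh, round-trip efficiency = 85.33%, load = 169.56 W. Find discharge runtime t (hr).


Step 1: E_discharge = eta/100 * E_charge = 85.33/100 * 369.29 = 315.12 Wh
Step 2: t = E_discharge / P = 315.12 / 169.56 = 1.858 hr

1.858 hr


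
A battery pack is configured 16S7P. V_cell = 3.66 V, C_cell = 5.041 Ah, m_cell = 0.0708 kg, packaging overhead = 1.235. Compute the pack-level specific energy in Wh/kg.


Step 1: V_pack = 16 * 3.66 = 58.56 V
Step 2: C_pack = 7 * 5.041 = 35.287 Ah
Step 3: E_pack = V_pack * C_pack = 58.56 * 35.287 = 2066.4 Wh
Step 4: m_pack = 16 * 7 * 0.0708 * 1.235 = 9.7931 kg
Step 5: ED = E_pack / m_pack = 2066.4 / 9.7931 = 211.0 Wh/kg

211.0 Wh/kg


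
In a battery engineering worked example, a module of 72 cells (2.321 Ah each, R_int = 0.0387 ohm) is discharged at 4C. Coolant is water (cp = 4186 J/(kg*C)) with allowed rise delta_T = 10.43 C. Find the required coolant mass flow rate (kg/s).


Step 1: I = 4 * 2.321 = 9.284 A
Step 2: Q_cell = I^2 * R = 9.284^2 * 0.0387 = 3.3357 W
Step 3: Q_total = 72 * 3.3357 = 240.17 W
Step 4: m_dot = Q_total / (cp * dT) = 240.17 / (4186 * 10.43) = 0.005501 kg/s

0.005501 kg/s


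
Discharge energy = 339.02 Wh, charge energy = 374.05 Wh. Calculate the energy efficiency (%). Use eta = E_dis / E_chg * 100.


Round-trip efficiency = 339.02/374.05 * 100% = 90.63%

90.63%


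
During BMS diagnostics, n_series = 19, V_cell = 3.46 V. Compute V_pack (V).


With 19 cells in series at 3.46 V each, V_pack = 65.74 V

65.74 V


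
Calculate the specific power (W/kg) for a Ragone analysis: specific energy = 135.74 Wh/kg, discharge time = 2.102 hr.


Specific power = 135.74 Wh/kg / 2.102 hr = 64.58 W/kg

64.58 W/kg


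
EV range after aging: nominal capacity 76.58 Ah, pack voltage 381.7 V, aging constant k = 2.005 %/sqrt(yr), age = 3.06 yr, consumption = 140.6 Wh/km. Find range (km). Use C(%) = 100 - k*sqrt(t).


Step 1: capacity retention = 100 - 2.005 * sqrt(3.06) = 100 - 2.005 * 1.7493 = 96.493%
Step 2: C_now = 76.58 * 96.493/100 = 73.894 Ah
Step 3: E_pack = V * C_now = 381.7 * 73.894 = 28205 Wh
Step 4: range = E_pack / consumption = 28205 / 140.6 = 200.6 km

200.6 km


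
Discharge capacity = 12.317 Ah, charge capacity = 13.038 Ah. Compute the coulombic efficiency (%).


Coulombic efficiency = 12.317/13.038 * 100% = 94.47%

94.47%


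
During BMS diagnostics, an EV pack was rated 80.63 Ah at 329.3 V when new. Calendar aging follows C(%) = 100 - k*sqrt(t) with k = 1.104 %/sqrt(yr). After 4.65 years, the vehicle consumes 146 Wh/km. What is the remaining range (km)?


Step 1: capacity retention = 100 - 1.104 * sqrt(4.65) = 100 - 1.104 * 2.1564 = 97.619%
Step 2: C_now = 80.63 * 97.619/100 = 78.71 Ah
Step 3: E_pack = V * C_now = 329.3 * 78.71 = 25919 Wh
Step 4: range = E_pack / consumption = 25919 / 146 = 177.5 km

177.5 km


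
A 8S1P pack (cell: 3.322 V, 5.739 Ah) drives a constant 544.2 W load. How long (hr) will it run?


Step 1: E_pack = Ns * V_cell * Np * C_cell = 8 * 3.322 * 1 * 5.739 = 152.52 Wh
Step 2: t = E_pack / P = 152.52 / 544.2 = 0.2803 hr

0.2803 hr


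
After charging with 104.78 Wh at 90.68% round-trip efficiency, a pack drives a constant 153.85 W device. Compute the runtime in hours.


Step 1: E_discharge = eta/100 * E_charge = 90.68/100 * 104.78 = 95.015 Wh
Step 2: t = E_discharge / P = 95.015 / 153.85 = 0.6176 hr

0.6176 hr


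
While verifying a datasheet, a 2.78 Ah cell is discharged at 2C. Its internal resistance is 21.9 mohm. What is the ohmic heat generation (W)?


Convert: R = 21.9 mohm = 0.0219 ohm
Step 1: I = C_rate * capacity = 2 * 2.78 = 5.56 A
Step 2: Q = I^2 * R = 5.56^2 * 0.0219 = 30.914 * 0.0219 = 0.6770 W

0.6770 W


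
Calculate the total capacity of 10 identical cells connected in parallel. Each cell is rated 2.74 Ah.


Parallel capacities add: 10 * 2.74 Ah = 27.4 Ah

27.4 Ah


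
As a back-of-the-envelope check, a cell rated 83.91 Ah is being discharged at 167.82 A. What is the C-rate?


Rearranging: C_rate = 167.82 / 83.91 = 2C

2C


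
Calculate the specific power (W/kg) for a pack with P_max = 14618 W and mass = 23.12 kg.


SP = P / m = 14618 / 23.12 = 632.3 W/kg

632.3 W/kg


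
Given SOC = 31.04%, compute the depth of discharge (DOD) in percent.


Complement of SOC: DOD = 100% - 31.04% = 68.96%

68.96%


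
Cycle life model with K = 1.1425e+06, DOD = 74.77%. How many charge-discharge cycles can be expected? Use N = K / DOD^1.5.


Step 1: DOD^1.5 = 74.77^1.5 = 646.53
Step 2: N = 1.1425e+06 / 646.53 = 1767 cycles

1767 cycles


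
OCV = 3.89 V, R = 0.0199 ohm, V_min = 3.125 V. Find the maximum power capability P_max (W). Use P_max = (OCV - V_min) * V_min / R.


P_max = (OCV - V_min) * V_min / R = (3.89 - 3.125) * 3.125 / 0.0199 = 0.765 * 3.125 / 0.0199 = 120.1 W

120.1 W


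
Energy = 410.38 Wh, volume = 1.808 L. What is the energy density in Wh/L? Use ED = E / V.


Volumetric ED = 410.38 Wh / 1.808 L = 227.0 Wh/L

227.0 Wh/L


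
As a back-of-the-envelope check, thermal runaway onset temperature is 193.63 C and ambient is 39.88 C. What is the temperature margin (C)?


margin = T_onset - T_ambient = 193.63 - 39.88 = 153.75 C

153.75 C


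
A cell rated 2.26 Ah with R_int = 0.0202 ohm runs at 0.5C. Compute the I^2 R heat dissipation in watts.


Step 1: I = C_rate * capacity = 0.5 * 2.26 = 1.13 A
Step 2: Q = I^2 * R = 1.13^2 * 0.0202 = 1.2769 * 0.0202 = 0.02579 W

0.02579 W


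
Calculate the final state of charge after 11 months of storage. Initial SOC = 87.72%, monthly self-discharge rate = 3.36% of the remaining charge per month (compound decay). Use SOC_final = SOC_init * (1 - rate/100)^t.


decay = (1 - 3.36/100)^11 = 0.68664
SOC_final = 87.72 * 0.68664 = 60.23%

60.23%


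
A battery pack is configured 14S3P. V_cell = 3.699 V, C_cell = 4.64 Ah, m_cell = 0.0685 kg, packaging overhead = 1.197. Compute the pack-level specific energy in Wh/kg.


Step 1: V_pack = 14 * 3.699 = 51.786 V
Step 2: C_pack = 3 * 4.64 = 13.92 Ah
Step 3: E_pack = V_pack * C_pack = 51.786 * 13.92 = 720.86 Wh
Step 4: m_pack = 14 * 3 * 0.0685 * 1.197 = 3.4438 kg
Step 5: ED = E_pack / m_pack = 720.86 / 3.4438 = 209.3 Wh/kg

209.3 Wh/kg


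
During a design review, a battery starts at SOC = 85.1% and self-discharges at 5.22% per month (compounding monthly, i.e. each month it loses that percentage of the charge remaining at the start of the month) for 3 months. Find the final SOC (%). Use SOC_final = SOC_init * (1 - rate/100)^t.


Monthly retention factor = 1 - 5.22/100 = 0.9478
Over 3 months: factor^3 = 0.85143
SOC_final = 85.1 * 0.85143 = 72.46%

72.46%


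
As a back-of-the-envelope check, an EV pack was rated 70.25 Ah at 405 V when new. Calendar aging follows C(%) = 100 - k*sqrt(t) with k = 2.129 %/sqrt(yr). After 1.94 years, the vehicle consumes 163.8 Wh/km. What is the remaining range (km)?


Step 1: capacity retention = 100 - 2.129 * sqrt(1.94) = 100 - 2.129 * 1.3928 = 97.035%
Step 2: C_now = 70.25 * 97.035/100 = 68.167 Ah
Step 3: E_pack = V * C_now = 405 * 68.167 = 27608 Wh
Step 4: range = E_pack / consumption = 27608 / 163.8 = 168.5 km

168.5 km


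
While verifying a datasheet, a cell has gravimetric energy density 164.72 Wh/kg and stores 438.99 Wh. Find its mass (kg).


m = E / ED = 438.99 / 164.72 = 2.665 kg

2.665 kg


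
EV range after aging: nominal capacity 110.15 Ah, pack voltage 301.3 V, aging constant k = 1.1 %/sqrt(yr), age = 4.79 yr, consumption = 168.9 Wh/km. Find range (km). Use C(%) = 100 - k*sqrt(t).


Step 1: capacity retention = 100 - 1.1 * sqrt(4.79) = 100 - 1.1 * 2.1886 = 97.593%
Step 2: C_now = 110.15 * 97.593/100 = 107.5 Ah
Step 3: E_pack = V * C_now = 301.3 * 107.5 = 32390 Wh
Step 4: range = E_pack / consumption = 32390 / 168.9 = 191.8 km

191.8 km


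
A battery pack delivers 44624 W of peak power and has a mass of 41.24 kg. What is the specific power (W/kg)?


SP = P / m = 44624 / 41.24 = 1082 W/kg

1082 W/kg


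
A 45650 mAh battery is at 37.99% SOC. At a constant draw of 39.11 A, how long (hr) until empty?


Convert: C_total = 45650 mAh = 45.65 Ah
Step 1: remaining = SOC/100 * C_total = 37.99/100 * 45.65 = 17.342 Ah
Step 2: t = remaining / I = 17.342 / 39.11 = 0.4434 hr

0.4434 hr


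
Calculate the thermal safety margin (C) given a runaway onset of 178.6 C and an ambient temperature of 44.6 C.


Safety margin = 178.6 C - 44.6 C = 134 C

134 C


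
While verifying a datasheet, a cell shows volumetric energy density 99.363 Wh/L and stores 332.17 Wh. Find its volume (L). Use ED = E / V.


V = E / ED = 332.17 / 99.363 = 3.343 L

3.343 L


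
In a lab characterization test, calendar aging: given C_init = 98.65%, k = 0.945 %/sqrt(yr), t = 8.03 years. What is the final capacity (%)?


sqrt(t) = sqrt(8.03) = 2.8337
C_final = 98.65 - 0.945 * 2.8337 = 95.97%

95.97%


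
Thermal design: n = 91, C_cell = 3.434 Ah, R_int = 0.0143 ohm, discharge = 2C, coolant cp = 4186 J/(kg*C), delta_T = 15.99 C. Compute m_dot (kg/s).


Step 1: I = 2 * 3.434 = 6.868 A
Step 2: Q_cell = I^2 * R = 6.868^2 * 0.0143 = 0.67452 W
Step 3: Q_total = 91 * 0.67452 = 61.381 W
Step 4: m_dot = Q_total / (cp * dT) = 61.381 / (4186 * 15.99) = 9.170e-04 kg/s

9.170e-04 kg/s


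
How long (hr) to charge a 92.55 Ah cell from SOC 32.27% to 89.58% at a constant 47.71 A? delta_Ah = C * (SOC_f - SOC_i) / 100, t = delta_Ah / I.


delta_Ah = 92.55 * (89.58 - 32.27) / 100 = 53.04 Ah
t = delta_Ah / I = 53.04 / 47.71 = 1.112 hr

1.112 hr


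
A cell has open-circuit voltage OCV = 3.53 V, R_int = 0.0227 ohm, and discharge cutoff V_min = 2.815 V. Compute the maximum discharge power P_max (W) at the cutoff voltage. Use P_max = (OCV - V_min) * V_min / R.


dV = OCV - V_min = 0.715 V (so I_max = dV / R)
P_max = dV * V_min / R = 0.715 * 2.815 / 0.0227 = 88.67 W

88.67 W


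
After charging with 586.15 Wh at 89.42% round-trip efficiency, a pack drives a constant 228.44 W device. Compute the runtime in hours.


Step 1: E_discharge = eta/100 * E_charge = 89.42/100 * 586.15 = 524.14 Wh
Step 2: t = E_discharge / P = 524.14 / 228.44 = 2.294 hr

2.294 hr


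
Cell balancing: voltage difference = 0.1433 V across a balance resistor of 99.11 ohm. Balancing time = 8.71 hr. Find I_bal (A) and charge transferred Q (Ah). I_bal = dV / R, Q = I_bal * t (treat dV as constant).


I_bal = dV / R = 0.1433 / 99.11 = 0.0014459 A
Q = I_bal * t = 0.0014459 * 8.71 = 0.01259 Ah

I=0.0014459 A, Q=0.01259 Ah


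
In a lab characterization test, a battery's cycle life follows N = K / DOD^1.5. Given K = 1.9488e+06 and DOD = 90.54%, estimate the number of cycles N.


Step 1: DOD^1.5 = 90.54^1.5 = 861.51
Step 2: N = 1.9488e+06 / 861.51 = 2262 cycles

2262 cycles


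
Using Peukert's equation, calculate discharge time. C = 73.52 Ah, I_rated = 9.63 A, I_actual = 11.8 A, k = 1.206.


Step 1: t_rated = C / I_rated = 73.52 / 9.63 = 7.6345 hr
Step 2: ratio = 9.63 / 11.8 = 0.8161
Step 3: ratio^k = 0.8161^1.206 = 0.78264
Step 4: t = t_rated * ratio^k = 7.6345 * 0.78264 = 5.975 hr

5.975 hr


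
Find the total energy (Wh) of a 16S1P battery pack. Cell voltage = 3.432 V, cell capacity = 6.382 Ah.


E = Ns * Vcell * Np * Ccell = 16 * 3.432 * 1 * 6.382 = 350.4 Wh

350.4 Wh


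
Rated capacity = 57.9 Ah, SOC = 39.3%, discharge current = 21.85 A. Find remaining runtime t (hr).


Step 1: remaining = SOC/100 * C_total = 39.3/100 * 57.9 = 22.755 Ah
Step 2: t = remaining / I = 22.755 / 21.85 = 1.041 hr

1.041 hr


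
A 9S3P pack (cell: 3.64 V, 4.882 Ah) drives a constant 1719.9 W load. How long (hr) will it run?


Step 1: E_pack = Ns * V_cell * Np * C_cell = 9 * 3.64 * 3 * 4.882 = 479.8 Wh
Step 2: t = E_pack / P = 479.8 / 1719.9 = 0.2790 hr

0.2790 hr


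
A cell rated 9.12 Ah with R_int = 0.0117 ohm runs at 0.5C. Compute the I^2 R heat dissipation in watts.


Step 1: I = C_rate * capacity = 0.5 * 9.12 = 4.56 A
Step 2: Q = I^2 * R = 4.56^2 * 0.0117 = 20.794 * 0.0117 = 0.2433 W

0.2433 W


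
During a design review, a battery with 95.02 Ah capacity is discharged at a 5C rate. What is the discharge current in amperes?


I = C_rate * capacity = 5 * 95.02 = 475.1 A

475.1 A


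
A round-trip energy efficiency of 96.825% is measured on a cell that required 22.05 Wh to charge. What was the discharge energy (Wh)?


E_dis = eta/100 * E_chg = 96.825/100 * 22.05 = 21.35 Wh

21.35 Wh


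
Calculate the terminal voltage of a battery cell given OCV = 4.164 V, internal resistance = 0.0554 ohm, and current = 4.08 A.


V = OCV - I*R = 4.164 - 4.08 * 0.0554 = 3.938 V

3.938 V


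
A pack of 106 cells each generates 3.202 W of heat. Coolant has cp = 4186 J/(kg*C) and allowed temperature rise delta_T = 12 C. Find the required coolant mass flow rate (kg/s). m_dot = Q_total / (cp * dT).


Q_total = 106 * 3.202 = 339.41 W
m_dot = Q_total / (cp * dT) = 339.41 / (4186 * 12) = 0.006757 kg/s

0.006757 kg/s


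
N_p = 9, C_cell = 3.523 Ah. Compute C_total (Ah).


Parallel capacities add: 9 * 3.523 Ah = 31.707 Ah

31.707 Ah


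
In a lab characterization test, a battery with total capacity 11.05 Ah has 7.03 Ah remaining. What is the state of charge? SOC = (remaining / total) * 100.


SOC% = 7.03 / 11.05 * 100 = 63.62%

63.62%


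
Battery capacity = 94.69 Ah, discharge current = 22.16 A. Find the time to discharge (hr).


t = capacity / current = 94.69 / 22.16 = 4.273 hr

4.273 hr


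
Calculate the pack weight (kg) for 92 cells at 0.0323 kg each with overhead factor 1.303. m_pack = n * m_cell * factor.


Cell mass sum = 92 * 0.0323 = 2.9716 kg
With overhead 1.303: m_pack = 2.9716 * 1.303 = 3.872 kg

3.872 kg


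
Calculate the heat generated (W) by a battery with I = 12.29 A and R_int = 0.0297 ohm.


I^2 = 151.04
Q = 151.04 * 0.0297 = 4.486 W

4.486 W


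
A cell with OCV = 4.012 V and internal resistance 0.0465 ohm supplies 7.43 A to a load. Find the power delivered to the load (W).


Step 1: V_terminal = OCV - I*R = 4.012 - 7.43 * 0.0465 = 3.6665 V
Step 2: P_out = V_terminal * I = 3.6665 * 7.43 = 27.24 W

27.24 W


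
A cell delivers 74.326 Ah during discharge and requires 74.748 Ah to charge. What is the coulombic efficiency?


eta_c = Q_dis / Q_chg * 100 = 74.326 / 74.748 * 100 = 99.44%

99.44%


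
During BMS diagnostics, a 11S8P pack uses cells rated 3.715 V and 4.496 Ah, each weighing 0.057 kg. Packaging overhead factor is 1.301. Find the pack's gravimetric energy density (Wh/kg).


Step 1: V_pack = 11 * 3.715 = 40.865 V
Step 2: C_pack = 8 * 4.496 = 35.968 Ah
Step 3: E_pack = V_pack * C_pack = 40.865 * 35.968 = 1469.8 Wh
Step 4: m_pack = 11 * 8 * 0.057 * 1.301 = 6.5258 kg
Step 5: ED = E_pack / m_pack = 1469.8 / 6.5258 = 225.2 Wh/kg

225.2 Wh/kg


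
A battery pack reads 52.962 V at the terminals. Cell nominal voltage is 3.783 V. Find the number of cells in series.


n = V_pack / V_cell = 52.962 / 3.783 = 14

14


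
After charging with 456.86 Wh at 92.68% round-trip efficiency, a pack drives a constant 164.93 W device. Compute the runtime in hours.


Step 1: E_discharge = eta/100 * E_charge = 92.68/100 * 456.86 = 423.42 Wh
Step 2: t = E_discharge / P = 423.42 / 164.93 = 2.567 hr

2.567 hr


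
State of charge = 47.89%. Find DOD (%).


Complement of SOC: DOD = 100% - 47.89% = 52.11%

52.11%


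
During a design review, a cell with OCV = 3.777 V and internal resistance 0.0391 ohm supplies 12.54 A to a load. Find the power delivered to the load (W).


Step 1: V_terminal = OCV - I*R = 3.777 - 12.54 * 0.0391 = 3.2867 V
Step 2: P_out = V_terminal * I = 3.2867 * 12.54 = 41.22 W

41.22 W


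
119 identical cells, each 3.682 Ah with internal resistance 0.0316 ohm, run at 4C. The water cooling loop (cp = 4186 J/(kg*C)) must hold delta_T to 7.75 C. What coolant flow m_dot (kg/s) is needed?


Step 1: I = 4 * 3.682 = 14.728 A
Step 2: Q_cell = I^2 * R = 14.728^2 * 0.0316 = 6.8545 W
Step 3: Q_total = 119 * 6.8545 = 815.69 W
Step 4: m_dot = Q_total / (cp * dT) = 815.69 / (4186 * 7.75) = 0.02514 kg/s

0.02514 kg/s


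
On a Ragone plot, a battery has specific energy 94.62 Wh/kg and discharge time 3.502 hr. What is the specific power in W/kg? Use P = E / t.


Specific power = 94.62 Wh/kg / 3.502 hr = 27.02 W/kg

27.02 W/kg


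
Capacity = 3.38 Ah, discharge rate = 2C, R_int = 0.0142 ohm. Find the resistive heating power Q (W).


Step 1: I = C_rate * capacity = 2 * 3.38 = 6.76 A
Step 2: Q = I^2 * R = 6.76^2 * 0.0142 = 45.698 * 0.0142 = 0.6489 W

0.6489 W


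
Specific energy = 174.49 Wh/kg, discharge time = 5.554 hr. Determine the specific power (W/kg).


Specific power = 174.49 Wh/kg / 5.554 hr = 31.42 W/kg

31.42 W/kg


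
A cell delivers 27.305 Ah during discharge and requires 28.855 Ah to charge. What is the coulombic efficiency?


Coulombic efficiency = 27.305/28.855 * 100% = 94.63%

94.63%


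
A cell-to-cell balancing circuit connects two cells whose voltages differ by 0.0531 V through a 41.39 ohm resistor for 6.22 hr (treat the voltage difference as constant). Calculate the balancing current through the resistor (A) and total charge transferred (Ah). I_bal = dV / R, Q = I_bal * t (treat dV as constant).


I_bal = dV / R = 0.0531 / 41.39 = 0.0012829 A
Q = I_bal * t = 0.0012829 * 6.22 = 0.007980 Ah

I=0.0012829 A, Q=0.007980 Ah


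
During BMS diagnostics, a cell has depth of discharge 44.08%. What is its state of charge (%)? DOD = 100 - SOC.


SOC = 100 - DOD = 100 - 44.08 = 55.92%

55.92%


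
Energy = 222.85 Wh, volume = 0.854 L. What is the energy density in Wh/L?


ED = E / V = 222.85 / 0.854 = 260.9 Wh/L

260.9 Wh/L


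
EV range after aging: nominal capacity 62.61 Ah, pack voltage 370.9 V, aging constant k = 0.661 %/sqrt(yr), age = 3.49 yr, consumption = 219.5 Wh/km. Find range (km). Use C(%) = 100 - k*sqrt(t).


Step 1: capacity retention = 100 - 0.661 * sqrt(3.49) = 100 - 0.661 * 1.8682 = 98.765%
Step 2: C_now = 62.61 * 98.765/100 = 61.837 Ah
Step 3: E_pack = V * C_now = 370.9 * 61.837 = 22935 Wh
Step 4: range = E_pack / consumption = 22935 / 219.5 = 104.5 km

104.5 km


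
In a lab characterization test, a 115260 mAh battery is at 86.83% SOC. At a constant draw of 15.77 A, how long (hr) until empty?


Convert: C_total = 115260 mAh = 115.26 Ah
Step 1: remaining = SOC/100 * C_total = 86.83/100 * 115.26 = 100.08 Ah
Step 2: t = remaining / I = 100.08 / 15.77 = 6.346 hr

6.346 hr


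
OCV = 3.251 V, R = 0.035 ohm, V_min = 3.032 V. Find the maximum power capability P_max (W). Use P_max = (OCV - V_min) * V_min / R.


P_max = (OCV - V_min) * V_min / R = (3.251 - 3.032) * 3.032 / 0.035 = 0.219 * 3.032 / 0.035 = 18.97 W

18.97 W


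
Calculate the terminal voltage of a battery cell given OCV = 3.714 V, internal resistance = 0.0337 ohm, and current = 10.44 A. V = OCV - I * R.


V = OCV - I*R = 3.714 - 10.44 * 0.0337 = 3.362 V

3.362 V


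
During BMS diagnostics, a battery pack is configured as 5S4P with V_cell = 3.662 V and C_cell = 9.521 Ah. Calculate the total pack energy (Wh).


V_pack = 5 * 3.662 = 18.31 V
C_pack = 4 * 9.521 = 38.084 Ah
E = V_pack * C_pack = 18.31 * 38.084 = 697.3 Wh

697.3 Wh


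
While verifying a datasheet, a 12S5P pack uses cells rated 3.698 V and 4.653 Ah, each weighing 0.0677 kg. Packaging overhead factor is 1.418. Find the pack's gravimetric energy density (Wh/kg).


Step 1: V_pack = 12 * 3.698 = 44.376 V
Step 2: C_pack = 5 * 4.653 = 23.265 Ah
Step 3: E_pack = V_pack * C_pack = 44.376 * 23.265 = 1032.4 Wh
Step 4: m_pack = 12 * 5 * 0.0677 * 1.418 = 5.7599 kg
Step 5: ED = E_pack / m_pack = 1032.4 / 5.7599 = 179.2 Wh/kg

179.2 Wh/kg


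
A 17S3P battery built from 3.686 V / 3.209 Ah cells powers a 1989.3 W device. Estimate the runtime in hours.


Step 1: E_pack = Ns * V_cell * Np * C_cell = 17 * 3.686 * 3 * 3.209 = 603.25 Wh
Step 2: t = E_pack / P = 603.25 / 1989.3 = 0.3032 hr

0.3032 hr


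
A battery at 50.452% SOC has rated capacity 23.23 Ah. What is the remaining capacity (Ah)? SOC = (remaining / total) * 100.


remaining = SOC / 100 * total = 50.452 / 100 * 23.23 = 11.72 Ah

11.72 Ah


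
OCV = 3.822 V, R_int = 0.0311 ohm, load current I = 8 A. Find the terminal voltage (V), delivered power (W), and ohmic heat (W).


Step 1: V_terminal = OCV - I*R = 3.822 - 8 * 0.0311 = 3.5732 V
Step 2: P_out = V_terminal * I = 3.5732 * 8 = 28.59 W
Step 3: Q = I^2 * R = 8^2 * 0.0311 = 1.990 W

V=3.5732 V, P=28.59 W, Q=1.990 W


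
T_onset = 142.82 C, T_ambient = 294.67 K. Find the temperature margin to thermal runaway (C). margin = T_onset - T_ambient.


Convert: T_ambient = 294.67 K = 21.52 C
margin = 142.82 - 21.52 = 121.3 C

121.3 C


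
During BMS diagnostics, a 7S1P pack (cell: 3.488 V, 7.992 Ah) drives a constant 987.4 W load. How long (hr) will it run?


Step 1: E_pack = Ns * V_cell * Np * C_cell = 7 * 3.488 * 1 * 7.992 = 195.13 Wh
Step 2: t = E_pack / P = 195.13 / 987.4 = 0.1976 hr

0.1976 hr


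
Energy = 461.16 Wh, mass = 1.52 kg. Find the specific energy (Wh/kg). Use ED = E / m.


ED = E / m = 461.16 / 1.52 = 303.4 Wh/kg

303.4 Wh/kg


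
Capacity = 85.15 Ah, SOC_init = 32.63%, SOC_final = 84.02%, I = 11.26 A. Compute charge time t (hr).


delta_Ah = 85.15 * (84.02 - 32.63) / 100 = 43.759 Ah
t = delta_Ah / I = 43.759 / 11.26 = 3.886 hr

3.886 hr


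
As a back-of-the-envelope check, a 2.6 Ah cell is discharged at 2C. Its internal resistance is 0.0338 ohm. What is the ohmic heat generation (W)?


Step 1: I = C_rate * capacity = 2 * 2.6 = 5.2 A
Step 2: Q = I^2 * R = 5.2^2 * 0.0338 = 27.04 * 0.0338 = 0.9140 W

0.9140 W


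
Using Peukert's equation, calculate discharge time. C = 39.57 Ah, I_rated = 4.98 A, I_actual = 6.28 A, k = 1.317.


t_rated = C / I_rated = 39.57 / 4.98 = 7.9458 hr
(I_rated/I)^k = (0.79299)^1.317 = 0.73678
t = t_rated * (I_rated/I)^k = 7.9458 * 0.73678 = 5.854 hr

5.854 hr


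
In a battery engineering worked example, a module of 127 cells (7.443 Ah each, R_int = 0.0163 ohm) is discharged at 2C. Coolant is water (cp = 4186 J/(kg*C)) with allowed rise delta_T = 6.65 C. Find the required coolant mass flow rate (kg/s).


Step 1: I = 2 * 7.443 = 14.886 A
Step 2: Q_cell = I^2 * R = 14.886^2 * 0.0163 = 3.612 W
Step 3: Q_total = 127 * 3.612 = 458.72 W
Step 4: m_dot = Q_total / (cp * dT) = 458.72 / (4186 * 6.65) = 0.01648 kg/s

0.01648 kg/s


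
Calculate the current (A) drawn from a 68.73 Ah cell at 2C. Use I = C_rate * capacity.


I = C_rate * capacity = 2 * 68.73 = 137.46 A

137.46 A


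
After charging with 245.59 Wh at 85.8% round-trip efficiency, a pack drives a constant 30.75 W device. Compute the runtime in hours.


Step 1: E_discharge = eta/100 * E_charge = 85.8/100 * 245.59 = 210.72 Wh
Step 2: t = E_discharge / P = 210.72 / 30.75 = 6.853 hr

6.853 hr


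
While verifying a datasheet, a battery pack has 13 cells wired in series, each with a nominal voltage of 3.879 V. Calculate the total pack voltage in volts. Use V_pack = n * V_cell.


V_pack = n * V_cell = 13 * 3.879 = 50.427 V

50.427 V


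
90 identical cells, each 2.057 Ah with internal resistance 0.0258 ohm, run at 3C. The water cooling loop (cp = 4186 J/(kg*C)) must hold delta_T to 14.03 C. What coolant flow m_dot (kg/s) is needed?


Step 1: I = 3 * 2.057 = 6.171 A
Step 2: Q_cell = I^2 * R = 6.171^2 * 0.0258 = 0.9825 W
Step 3: Q_total = 90 * 0.9825 = 88.425 W
Step 4: m_dot = Q_total / (cp * dT) = 88.425 / (4186 * 14.03) = 0.001506 kg/s

0.001506 kg/s


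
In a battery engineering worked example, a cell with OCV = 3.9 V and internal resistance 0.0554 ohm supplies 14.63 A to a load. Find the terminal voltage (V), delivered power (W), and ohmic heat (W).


Step 1: V_terminal = OCV - I*R = 3.9 - 14.63 * 0.0554 = 3.0895 V
Step 2: P_out = V_terminal * I = 3.0895 * 14.63 = 45.20 W
Step 3: Q = I^2 * R = 14.63^2 * 0.0554 = 11.86 W

V=3.0895 V, P=45.20 W, Q=11.86 W


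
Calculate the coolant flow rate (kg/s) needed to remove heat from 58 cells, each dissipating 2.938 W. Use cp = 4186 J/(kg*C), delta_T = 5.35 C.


Q_total = 58 * 2.938 = 170.4 W
m_dot = Q_total / (cp * dT) = 170.4 / (4186 * 5.35) = 0.007609 kg/s

0.007609 kg/s


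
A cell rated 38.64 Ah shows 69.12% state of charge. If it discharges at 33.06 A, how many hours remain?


Step 1: remaining = SOC/100 * C_total = 69.12/100 * 38.64 = 26.708 Ah
Step 2: t = remaining / I = 26.708 / 33.06 = 0.8079 hr

0.8079 hr


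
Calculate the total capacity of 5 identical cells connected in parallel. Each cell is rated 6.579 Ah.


C_total = 5 * 6.579 = 32.895 Ah

32.895 Ah


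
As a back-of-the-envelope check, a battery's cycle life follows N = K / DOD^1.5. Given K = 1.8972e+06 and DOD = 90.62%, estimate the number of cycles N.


Step 1: DOD^1.5 = 90.62^1.5 = 862.65
Step 2: N = 1.8972e+06 / 862.65 = 2199 cycles

2199 cycles


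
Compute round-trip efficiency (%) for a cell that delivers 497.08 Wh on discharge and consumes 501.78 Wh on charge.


Round-trip efficiency = 497.08/501.78 * 100% = 99.06%

99.06%


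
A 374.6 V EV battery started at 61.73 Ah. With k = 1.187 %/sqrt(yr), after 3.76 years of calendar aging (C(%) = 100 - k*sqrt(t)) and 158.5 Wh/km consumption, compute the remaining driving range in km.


Step 1: capacity retention = 100 - 1.187 * sqrt(3.76) = 100 - 1.187 * 1.9391 = 97.698%
Step 2: C_now = 61.73 * 97.698/100 = 60.309 Ah
Step 3: E_pack = V * C_now = 374.6 * 60.309 = 22592 Wh
Step 4: range = E_pack / consumption = 22592 / 158.5 = 142.5 km

142.5 km


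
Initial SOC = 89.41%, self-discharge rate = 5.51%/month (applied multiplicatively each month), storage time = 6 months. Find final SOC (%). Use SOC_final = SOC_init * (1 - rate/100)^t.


Monthly retention factor = 1 - 5.51/100 = 0.9449
Over 6 months: factor^6 = 0.71173
SOC_final = 89.41 * 0.71173 = 63.64%

63.64%


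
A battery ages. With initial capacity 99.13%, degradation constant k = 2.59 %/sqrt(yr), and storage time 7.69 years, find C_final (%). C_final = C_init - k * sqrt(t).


sqrt(t) = sqrt(7.69) = 2.7731
C_final = 99.13 - 2.59 * 2.7731 = 91.95%

91.95%


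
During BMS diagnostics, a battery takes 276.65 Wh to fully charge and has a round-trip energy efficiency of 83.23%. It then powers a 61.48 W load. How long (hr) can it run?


Step 1: E_discharge = eta/100 * E_charge = 83.23/100 * 276.65 = 230.26 Wh
Step 2: t = E_discharge / P = 230.26 / 61.48 = 3.745 hr

3.745 hr


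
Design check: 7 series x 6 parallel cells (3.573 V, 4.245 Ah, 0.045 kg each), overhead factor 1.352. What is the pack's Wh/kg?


Step 1: V_pack = 7 * 3.573 = 25.011 V
Step 2: C_pack = 6 * 4.245 = 25.47 Ah
Step 3: E_pack = V_pack * C_pack = 25.011 * 25.47 = 637.03 Wh
Step 4: m_pack = 7 * 6 * 0.045 * 1.352 = 2.5553 kg
Step 5: ED = E_pack / m_pack = 637.03 / 2.5553 = 249.3 Wh/kg

249.3 Wh/kg


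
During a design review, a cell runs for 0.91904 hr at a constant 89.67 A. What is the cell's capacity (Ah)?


C = I * t = 89.67 * 0.91904 = 82.41 Ah

82.41 Ah


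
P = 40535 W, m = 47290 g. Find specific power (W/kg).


Convert: m = 47290 g = 47.29 kg
Specific power = 40535 W / 47.29 kg = 857.2 W/kg

857.2 W/kg


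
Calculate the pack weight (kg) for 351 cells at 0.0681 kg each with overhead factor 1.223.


Cell mass sum = 351 * 0.0681 = 23.903 kg
With overhead 1.223: m_pack = 23.903 * 1.223 = 29.23 kg

29.23 kg


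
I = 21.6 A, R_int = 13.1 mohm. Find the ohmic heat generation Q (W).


Convert: R = 13.1 mohm = 0.0131 ohm
I^2 = 466.56
Q = 466.56 * 0.0131 = 6.112 W

6.112 W


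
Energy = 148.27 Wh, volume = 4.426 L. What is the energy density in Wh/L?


Volumetric ED = 148.27 Wh / 4.426 L = 33.50 Wh/L

33.50 Wh/L


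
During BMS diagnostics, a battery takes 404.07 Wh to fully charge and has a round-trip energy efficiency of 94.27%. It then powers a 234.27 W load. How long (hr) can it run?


Step 1: E_discharge = eta/100 * E_charge = 94.27/100 * 404.07 = 380.92 Wh
Step 2: t = E_discharge / P = 380.92 / 234.27 = 1.626 hr

1.626 hr


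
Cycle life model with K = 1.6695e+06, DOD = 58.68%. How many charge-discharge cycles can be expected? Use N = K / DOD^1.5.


DOD^1.5 = 449.51
N = K / DOD^1.5 = 1.6695e+06 / 449.51 = 3714

3714 cycles


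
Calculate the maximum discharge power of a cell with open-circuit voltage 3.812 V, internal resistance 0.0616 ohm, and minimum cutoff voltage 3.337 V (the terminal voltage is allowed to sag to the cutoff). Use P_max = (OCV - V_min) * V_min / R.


P_max = (OCV - V_min) * V_min / R = (3.812 - 3.337) * 3.337 / 0.0616 = 0.475 * 3.337 / 0.0616 = 25.73 W

25.73 W


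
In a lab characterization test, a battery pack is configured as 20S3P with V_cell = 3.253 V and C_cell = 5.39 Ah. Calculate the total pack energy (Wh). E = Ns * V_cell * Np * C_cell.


E = Ns * Vcell * Np * Ccell = 20 * 3.253 * 3 * 5.39 = 1052 Wh

1052 Wh


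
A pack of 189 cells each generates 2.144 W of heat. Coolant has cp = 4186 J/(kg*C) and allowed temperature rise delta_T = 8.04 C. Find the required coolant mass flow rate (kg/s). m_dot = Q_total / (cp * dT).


Step 1: Total heat Q = 189 * 2.144 W = 405.22 W
Step 2: denom = cp * dT = 4186 * 8.04 = 33655
Step 3: m_dot = 405.22 / 33655 = 0.01204 kg/s

0.01204 kg/s


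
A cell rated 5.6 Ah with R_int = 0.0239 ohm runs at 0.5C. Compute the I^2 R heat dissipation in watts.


Step 1: I = C_rate * capacity = 0.5 * 5.6 = 2.8 A
Step 2: Q = I^2 * R = 2.8^2 * 0.0239 = 7.84 * 0.0239 = 0.1874 W

0.1874 W


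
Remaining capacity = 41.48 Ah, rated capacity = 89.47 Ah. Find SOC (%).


SOC = (remaining / total) * 100 = (41.48 / 89.47) * 100 = 46.36%

46.36%


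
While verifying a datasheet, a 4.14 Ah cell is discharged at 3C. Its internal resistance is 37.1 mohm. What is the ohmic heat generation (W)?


Convert: R = 37.1 mohm = 0.0371 ohm
Step 1: I = C_rate * capacity = 3 * 4.14 = 12.42 A
Step 2: Q = I^2 * R = 12.42^2 * 0.0371 = 154.26 * 0.0371 = 5.723 W

5.723 W


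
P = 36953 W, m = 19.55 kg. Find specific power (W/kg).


SP = P / m = 36953 / 19.55 = 1890 W/kg

1890 W/kg


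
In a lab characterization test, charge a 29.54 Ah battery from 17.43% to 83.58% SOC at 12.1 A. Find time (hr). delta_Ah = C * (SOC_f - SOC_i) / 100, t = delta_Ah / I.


Step 1: dSOC = 83.58% - 17.43% = 66.15%
Step 2: delta_Ah = 29.54 * 66.15 / 100 = 19.541 Ah
Step 3: t = 19.541 / 12.1 = 1.615 hr

1.615 hr


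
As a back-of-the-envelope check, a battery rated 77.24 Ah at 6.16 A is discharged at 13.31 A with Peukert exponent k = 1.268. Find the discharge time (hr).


Step 1: t_rated = C / I_rated = 77.24 / 6.16 = 12.539 hr
Step 2: ratio = 6.16 / 13.31 = 0.46281
Step 3: ratio^k = 0.46281^1.268 = 0.37647
Step 4: t = t_rated * ratio^k = 12.539 * 0.37647 = 4.721 hr

4.721 hr


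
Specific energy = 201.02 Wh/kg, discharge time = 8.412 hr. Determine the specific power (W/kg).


P_specific = E / t = 201.02 / 8.412 = 23.90 W/kg

23.90 W/kg


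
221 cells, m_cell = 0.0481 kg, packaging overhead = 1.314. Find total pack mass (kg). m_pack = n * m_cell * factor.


m_pack = n * m_cell * overhead = 221 * 0.0481 * 1.314 = 13.97 kg

13.97 kg


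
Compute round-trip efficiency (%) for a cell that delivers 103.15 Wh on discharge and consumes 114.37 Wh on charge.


Round-trip efficiency = 103.15/114.37 * 100% = 90.19%

90.19%


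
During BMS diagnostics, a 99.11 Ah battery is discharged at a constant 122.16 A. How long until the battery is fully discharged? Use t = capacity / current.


t = capacity / current = 99.11 / 122.16 = 0.8113 hr

0.8113 hr


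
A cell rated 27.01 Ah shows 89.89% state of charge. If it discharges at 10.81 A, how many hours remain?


Step 1: remaining = SOC/100 * C_total = 89.89/100 * 27.01 = 24.279 Ah
Step 2: t = remaining / I = 24.279 / 10.81 = 2.246 hr

2.246 hr


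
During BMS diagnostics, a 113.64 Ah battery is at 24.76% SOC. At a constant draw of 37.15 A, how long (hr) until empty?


Step 1: remaining = SOC/100 * C_total = 24.76/100 * 113.64 = 28.137 Ah
Step 2: t = remaining / I = 28.137 / 37.15 = 0.7574 hr

0.7574 hr


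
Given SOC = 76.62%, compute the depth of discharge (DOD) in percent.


Complement of SOC: DOD = 100% - 76.62% = 23.38%

23.38%


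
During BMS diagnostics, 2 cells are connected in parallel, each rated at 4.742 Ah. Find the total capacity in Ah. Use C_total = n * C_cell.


C_total = 2 * 4.742 = 9.484 Ah

9.484 Ah


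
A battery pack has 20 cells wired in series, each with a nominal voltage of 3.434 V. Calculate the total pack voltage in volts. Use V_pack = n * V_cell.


Series voltages add: 20 * 3.434 V = 68.68 V

68.68 V


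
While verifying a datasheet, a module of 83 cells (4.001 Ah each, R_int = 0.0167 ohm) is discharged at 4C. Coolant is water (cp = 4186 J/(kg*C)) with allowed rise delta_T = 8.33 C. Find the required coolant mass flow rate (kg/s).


Step 1: I = 4 * 4.001 = 16.004 A
Step 2: Q_cell = I^2 * R = 16.004^2 * 0.0167 = 4.2773 W
Step 3: Q_total = 83 * 4.2773 = 355.02 W
Step 4: m_dot = Q_total / (cp * dT) = 355.02 / (4186 * 8.33) = 0.01018 kg/s

0.01018 kg/s


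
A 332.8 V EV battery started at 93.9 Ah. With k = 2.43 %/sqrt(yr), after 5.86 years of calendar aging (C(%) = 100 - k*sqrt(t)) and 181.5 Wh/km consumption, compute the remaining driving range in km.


Step 1: capacity retention = 100 - 2.43 * sqrt(5.86) = 100 - 2.43 * 2.4207 = 94.118%
Step 2: C_now = 93.9 * 94.118/100 = 88.377 Ah
Step 3: E_pack = V * C_now = 332.8 * 88.377 = 29412 Wh
Step 4: range = E_pack / consumption = 29412 / 181.5 = 162.0 km

162.0 km


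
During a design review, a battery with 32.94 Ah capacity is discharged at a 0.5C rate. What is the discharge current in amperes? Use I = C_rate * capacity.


I = C_rate * capacity = 0.5 * 32.94 = 16.47 A

16.47 A


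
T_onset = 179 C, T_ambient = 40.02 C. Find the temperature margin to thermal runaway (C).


margin = T_onset - T_ambient = 179 - 40.02 = 138.98 C

138.98 C


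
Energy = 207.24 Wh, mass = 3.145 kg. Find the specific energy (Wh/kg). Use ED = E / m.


ED = E / m = 207.24 / 3.145 = 65.90 Wh/kg

65.90 Wh/kg


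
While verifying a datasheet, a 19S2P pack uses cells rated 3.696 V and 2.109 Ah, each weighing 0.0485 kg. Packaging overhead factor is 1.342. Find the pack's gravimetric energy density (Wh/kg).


Step 1: V_pack = 19 * 3.696 = 70.224 V
Step 2: C_pack = 2 * 2.109 = 4.218 Ah
Step 3: E_pack = V_pack * C_pack = 70.224 * 4.218 = 296.2 Wh
Step 4: m_pack = 19 * 2 * 0.0485 * 1.342 = 2.4733 kg
Step 5: ED = E_pack / m_pack = 296.2 / 2.4733 = 119.8 Wh/kg

119.8 Wh/kg


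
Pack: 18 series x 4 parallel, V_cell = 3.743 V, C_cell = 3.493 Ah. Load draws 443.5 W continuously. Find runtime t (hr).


Step 1: E_pack = Ns * V_cell * Np * C_cell = 18 * 3.743 * 4 * 3.493 = 941.35 Wh
Step 2: t = E_pack / P = 941.35 / 443.5 = 2.123 hr

2.123 hr


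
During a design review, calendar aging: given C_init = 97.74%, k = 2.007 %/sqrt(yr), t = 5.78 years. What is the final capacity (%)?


sqrt(t) = sqrt(5.78) = 2.4042
C_final = 97.74 - 2.007 * 2.4042 = 92.91%

92.91%


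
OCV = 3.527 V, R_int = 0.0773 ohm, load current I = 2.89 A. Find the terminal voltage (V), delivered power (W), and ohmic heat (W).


Step 1: V_terminal = OCV - I*R = 3.527 - 2.89 * 0.0773 = 3.3036 V
Step 2: P_out = V_terminal * I = 3.3036 * 2.89 = 9.547 W
Step 3: Q = I^2 * R = 2.89^2 * 0.0773 = 0.6456 W

V=3.3036 V, P=9.547 W, Q=0.6456 W


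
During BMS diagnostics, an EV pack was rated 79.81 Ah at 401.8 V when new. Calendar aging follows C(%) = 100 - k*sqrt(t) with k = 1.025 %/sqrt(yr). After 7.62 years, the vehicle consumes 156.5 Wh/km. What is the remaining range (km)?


Step 1: capacity retention = 100 - 1.025 * sqrt(7.62) = 100 - 1.025 * 2.7604 = 97.171%
Step 2: C_now = 79.81 * 97.171/100 = 77.552 Ah
Step 3: E_pack = V * C_now = 401.8 * 77.552 = 31160 Wh
Step 4: range = E_pack / consumption = 31160 / 156.5 = 199.1 km

199.1 km


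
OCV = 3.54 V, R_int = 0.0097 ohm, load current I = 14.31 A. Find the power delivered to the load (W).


Step 1: V_terminal = OCV - I*R = 3.54 - 14.31 * 0.0097 = 3.4012 V
Step 2: P_out = V_terminal * I = 3.4012 * 14.31 = 48.67 W

48.67 W


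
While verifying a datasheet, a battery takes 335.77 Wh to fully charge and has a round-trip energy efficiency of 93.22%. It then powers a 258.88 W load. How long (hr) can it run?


Step 1: E_discharge = eta/100 * E_charge = 93.22/100 * 335.77 = 313 Wh
Step 2: t = E_discharge / P = 313 / 258.88 = 1.209 hr

1.209 hr


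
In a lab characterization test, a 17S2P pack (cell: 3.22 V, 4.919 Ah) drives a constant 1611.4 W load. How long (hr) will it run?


Step 1: E_pack = Ns * V_cell * Np * C_cell = 17 * 3.22 * 2 * 4.919 = 538.53 Wh
Step 2: t = E_pack / P = 538.53 / 1611.4 = 0.3342 hr

0.3342 hr


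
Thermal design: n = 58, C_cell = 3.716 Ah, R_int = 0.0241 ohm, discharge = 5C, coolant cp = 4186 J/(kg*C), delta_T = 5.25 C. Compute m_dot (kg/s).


Step 1: I = 5 * 3.716 = 18.58 A
Step 2: Q_cell = I^2 * R = 18.58^2 * 0.0241 = 8.3197 W
Step 3: Q_total = 58 * 8.3197 = 482.54 W
Step 4: m_dot = Q_total / (cp * dT) = 482.54 / (4186 * 5.25) = 0.02196 kg/s

0.02196 kg/s


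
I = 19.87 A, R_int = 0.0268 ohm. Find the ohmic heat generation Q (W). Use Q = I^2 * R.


Q = I^2 * R = 19.87^2 * 0.0268 = 10.58 W

10.58 W


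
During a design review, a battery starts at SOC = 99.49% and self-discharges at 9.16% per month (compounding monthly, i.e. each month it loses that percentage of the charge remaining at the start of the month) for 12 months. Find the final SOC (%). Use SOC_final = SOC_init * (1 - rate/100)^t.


Monthly retention factor = 1 - 9.16/100 = 0.9084
Over 12 months: factor^12 = 0.31574
SOC_final = 99.49 * 0.31574 = 31.41%

31.41%


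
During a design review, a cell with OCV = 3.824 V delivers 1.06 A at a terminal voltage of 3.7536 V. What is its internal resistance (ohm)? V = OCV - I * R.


R = (OCV - V) / I = (3.824 - 3.7536) / 1.06 = 0.06642 ohm

0.06642 ohm


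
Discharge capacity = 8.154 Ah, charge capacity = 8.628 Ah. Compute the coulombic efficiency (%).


eta_c = Q_dis / Q_chg * 100 = 8.154 / 8.628 * 100 = 94.51%

94.51%
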